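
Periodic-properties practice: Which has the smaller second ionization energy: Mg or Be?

Mg

After 1 electron has been removed, what remains? Mg⁺ still has 1 valence electron; Be⁺ still has 1 valence electron.
All are still removing valence electrons, so compare the +1 ions as you would atoms: IE_2 generally rises across a period (higher Z_eff) and falls down a group (larger shell), subject to the usual subshell exceptions.
Valence configurations: Mg⁺ [Ne]3s¹, Be⁺ [He]2s¹.
Tabulated IE_2 (kJ/mol): Mg 1451, Be 1757.
Putting it together, IE_2: Mg < Be.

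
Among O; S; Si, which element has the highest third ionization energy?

O

The third ionization energy removes an electron from the +2 ion. For each element: O²⁺ still has 4 valence electrons; S²⁺ still has 4 valence electrons; Si²⁺ still has 2 valence electrons.
All are still removing valence electrons, so compare the +2 ions as you would atoms: IE_3 generally rises across a period (higher Z_eff) and falls down a group (larger shell), subject to the usual subshell exceptions.
Valence configurations: O²⁺ [He]2s²2p², S²⁺ [Ne]3s²3p², Si²⁺ [Ne]3s².
Approximate IE_3 values (kJ/mol): O 5300, S 3357, Si 3232.
Putting it together, IE_3: Si < S < O.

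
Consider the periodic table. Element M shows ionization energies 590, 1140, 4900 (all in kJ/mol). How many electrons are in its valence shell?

2

Look for the largest jump between consecutive ionization energies: IE3/IE2 ≈ 4.3, far larger than any earlier ratio.
That jump marks the point where a core electron is being removed. So the atom has 2 valence electrons.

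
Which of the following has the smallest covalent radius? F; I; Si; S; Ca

Moving right in a period, electrons are added to the same shell under a stronger nuclear pull, so atoms get smaller; moving down, a new shell is opened and atoms get larger.
These span different periods and groups, so the two trends combine.
S > F: both effects reinforce here, so S is clearly the larger of the two.
Si > S: both are in period 3; the period trend gives Si the larger value.
I > Si: period and group pull opposite ways; the down-group shift dominates (133 vs 116 pm).
Ca > I: period and group pull opposite ways; the across-period shift dominates (171 vs 133 pm).
Approximate values (pm): F 64, Si 116, S 103, Ca 171, I 133.
The smallest covalent radius among these belongs to F.

F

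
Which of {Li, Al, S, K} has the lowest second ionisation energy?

Al

Consider each +1 ion: Li⁺ is the bare [He] core; Al⁺ still has 2 valence electrons; S⁺ still has 5 valence electrons; K⁺ is the bare [Ar] core.
Core electrons are held far more tightly than valence electrons, so K and Li top the IE_2 order.
Valence configurations: Al⁺ [Ne]3s², S⁺ [Ne]3s²3p³.
The numbers (kJ/mol): Li 7298, Al 1817, S 2252, K 3052.
Putting it together, IE_2: Al < S < K < Li.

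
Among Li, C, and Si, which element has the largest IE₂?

Li

The second ionization energy removes an electron from the +1 ion. For each element: Li⁺ is the bare [He] core; C⁺ still has 3 valence electrons; Si⁺ still has 3 valence electrons.
Pulling an electron out of a noble-gas core costs far more than removing a remaining valence electron, so Li sits at the high end of IE_2.
Valence configurations: C⁺ [He]2s²2p¹, Si⁺ [Ne]3s²3p¹.
Tabulated IE_2 (kJ/mol): Li 7298, C 2353, Si 1577.
Overall IE_2 order: Si < C < Li.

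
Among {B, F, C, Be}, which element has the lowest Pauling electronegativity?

Be is in period 2, group 2; B is in period 2, group 13; C is in period 2, group 14; F is in period 2, group 17.
Atoms toward the upper right of the periodic table pull bonding electrons most strongly.
All lie in period 2, so electronegativity increases left to right.
The lowest Pauling electronegativity among these belongs to Be.

Be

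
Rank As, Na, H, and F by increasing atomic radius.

H, F, As, Na

Atomic radius shrinks across a period as nuclear charge pulls the same shell inward, and grows down a group as new shells are added.
Here both period and group differ, so the two effects have to be weighed against each other.
F > H: the two effects oppose for this pair; the down-group effect wins (64 vs 32 pm).
As > F: relative to F, both the across-period and down-group shifts push As's atomic radius up.
Na > As: the two effects oppose for this pair; the across-period effect wins (155 vs 121 pm).
Tabulated atomic radius (pm): H 32, F 64, Na 155, As 121.
So from smallest to largest: H < F < As < Na.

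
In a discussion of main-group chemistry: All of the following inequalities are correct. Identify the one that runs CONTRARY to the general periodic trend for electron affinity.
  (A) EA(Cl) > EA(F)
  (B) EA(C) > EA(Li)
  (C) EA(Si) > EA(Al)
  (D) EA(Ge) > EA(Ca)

The general trend: electron affinity increases across a period and decreases down a group.
(A) Cl (period 3, group 17) vs F (period 2, group 17): the stated order contradicts the simple trend.
(B) C (period 2, group 14) vs Li (period 2, group 1): the stated order agrees with the simple trend.
(C) Si (period 3, group 14) vs Al (period 3, group 13): the stated order agrees with the simple trend.
(D) Ge (period 4, group 14) vs Ca (period 4, group 2): the stated order agrees with the simple trend.
The exception is (A): F's small 2p subshell makes the incoming electron feel strong e⁻–e⁻ repulsion, so Cl actually releases more energy on gaining an electron.

(A)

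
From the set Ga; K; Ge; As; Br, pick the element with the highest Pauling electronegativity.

K is in period 4, group 1; Ga is in period 4, group 13; Ge is in period 4, group 14; As is in period 4, group 15; Br is in period 4, group 17.
Electronegativity increases across a period and decreases down a group, tracking effective nuclear charge and atomic size.
All lie in period 4, so electronegativity increases left to right.
The highest Pauling electronegativity among these belongs to Br.

Br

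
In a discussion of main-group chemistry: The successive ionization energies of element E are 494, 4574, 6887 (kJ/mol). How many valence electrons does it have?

Look for the largest jump between consecutive ionization energies: IE2/IE1 ≈ 9.3, far larger than any earlier ratio.
That jump marks the point where a core electron is being removed. So the atom has 1 valence electron.

1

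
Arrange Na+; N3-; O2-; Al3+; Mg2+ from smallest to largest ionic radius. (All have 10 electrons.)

Al3+, Mg2+, Na+, O2-, N3-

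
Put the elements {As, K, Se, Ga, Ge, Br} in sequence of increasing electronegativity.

K is in period 4, group 1; Ga is in period 4, group 13; Ge is in period 4, group 14; As is in period 4, group 15; Se is in period 4, group 16; Br is in period 4, group 17.
Electronegativity increases across a period and decreases down a group, tracking effective nuclear charge and atomic size.
All lie in period 4, so electronegativity increases left to right.
So from lowest to highest: K < Ga < Ge < As < Se < Br.

K < Ga < Ge < As < Se < Br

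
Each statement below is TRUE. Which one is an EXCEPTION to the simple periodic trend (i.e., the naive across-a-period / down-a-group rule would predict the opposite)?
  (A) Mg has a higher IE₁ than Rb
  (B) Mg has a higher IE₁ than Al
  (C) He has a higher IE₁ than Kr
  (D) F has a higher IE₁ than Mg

The general trend: IE₁ increases across a period and decreases down a group.
(A) Mg (period 3, group 2) vs Rb (period 5, group 1): the stated order agrees with the simple trend.
(B) Mg (period 3, group 2) vs Al (period 3, group 13): the stated order contradicts the simple trend.
(C) He (period 1, group 18) vs Kr (period 4, group 18): the stated order agrees with the simple trend.
(D) F (period 2, group 17) vs Mg (period 3, group 2): the stated order agrees with the simple trend.
The exception is (B): Al's single 3p electron is easier to remove than one from Mg's filled 3s².

(B)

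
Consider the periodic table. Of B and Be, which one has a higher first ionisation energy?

Be

First ionization energy rises across a period (greater Z_eff holds electrons more tightly) and falls down a group (valence electrons are farther from the nucleus).
All lie in period 2; the across-period trend (first ionization energy increases left to right) applies, with the exception below.
Note the exception: Be has a higher first ionization energy than B, contrary to the simple trend — removing B's lone 2p electron is easier than breaking Be's filled 2s².
Tabulated first ionization energy (kJ/mol): Be 900, B 801.
So Be has the higher first ionisation energy (Be > B).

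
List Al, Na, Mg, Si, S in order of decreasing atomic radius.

Na > Mg > Al > Si > S

Na is in period 3, group 1; Mg is in period 3, group 2; Al is in period 3, group 13; Si is in period 3, group 14; S is in period 3, group 16.
Radius decreases left→right (rising Z_eff, same n) and increases top→bottom (higher n).
All lie in period 3, so atomic radius increases right to left.
So from largest to smallest: Na > Mg > Al > Si > S.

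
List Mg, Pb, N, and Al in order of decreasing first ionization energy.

N, Mg, Pb, Al

First ionization energy rises across a period (greater Z_eff holds electrons more tightly) and falls down a group (valence electrons are farther from the nucleus).
Neither a single period nor a single group — weigh both effects.
Pb > Al: the two effects oppose for this pair; the across-period effect wins (716 vs 578 kJ/mol).
Mg > Pb: period and group pull opposite ways; the down-group shift dominates (738 vs 716 kJ/mol).
N > Mg: both effects reinforce here, so N is clearly the higher of the two.
Note the exception: Mg has a higher first ionization energy than Al, contrary to the simple trend — Al's single 3p electron is easier to remove than one from Mg's filled 3s².
Tabulated first ionization energy (kJ/mol): N 1402, Mg 738, Al 578, Pb 716.
So from highest to lowest: N > Mg > Pb > Al.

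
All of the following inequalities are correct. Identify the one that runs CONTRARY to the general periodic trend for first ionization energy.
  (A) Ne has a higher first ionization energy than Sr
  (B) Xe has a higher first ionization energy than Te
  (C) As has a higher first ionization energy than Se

(C)

The general trend: first ionization energy increases across a period and decreases down a group.
(A) Ne (period 2, group 18) vs Sr (period 5, group 2): the stated order agrees with the simple trend.
(B) Xe (period 5, group 18) vs Te (period 5, group 16): the stated order agrees with the simple trend.
(C) As (period 4, group 15) vs Se (period 4, group 16): the stated order contradicts the simple trend.
The exception is (C): Se (4p⁴) ionizes more easily than half-filled As (4p³).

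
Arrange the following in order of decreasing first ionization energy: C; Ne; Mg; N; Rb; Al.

Ne, N, C, Mg, Al, Rb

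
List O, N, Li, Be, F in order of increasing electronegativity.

Li is in period 2, group 1; Be is in period 2, group 2; N is in period 2, group 15; O is in period 2, group 16; F is in period 2, group 17.
Atoms toward the upper right of the periodic table pull bonding electrons most strongly.
All lie in period 2, so electronegativity increases left to right.
So from lowest to highest: Li < Be < N < O < F.

Li < Be < N < O < F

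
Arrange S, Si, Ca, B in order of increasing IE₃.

Consider each +2 ion: S²⁺ still has 4 valence electrons; Si²⁺ still has 2 valence electrons; Ca²⁺ is the bare [Ar] core; B²⁺ still has 1 valence electron.
Pulling an electron out of a noble-gas core costs far more than removing a remaining valence electron, so Ca sits at the high end of IE_3.
Valence configurations: S²⁺ [Ne]3s²3p², Si²⁺ [Ne]3s², B²⁺ [He]2s¹.
The numbers (kJ/mol): S 3357, Si 3232, Ca 4912, B 3660.
So the third ionization energies run Si < S < B < Ca.

Si < S < B < Ca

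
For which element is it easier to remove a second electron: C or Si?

Si

The second ionization energy removes an electron from the +1 ion. For each element: C⁺ still has 3 valence electrons; Si⁺ still has 3 valence electrons.
All are still removing valence electrons, so compare the +1 ions as you would atoms: IE_2 generally rises across a period (higher Z_eff) and falls down a group (larger shell), subject to the usual subshell exceptions.
Valence configurations: C⁺ [He]2s²2p¹, Si⁺ [Ne]3s²3p¹.
Approximate IE_2 values (kJ/mol): C 2353, Si 1577.
So the second ionization energies run Si < C.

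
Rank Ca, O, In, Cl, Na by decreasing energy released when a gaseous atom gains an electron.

O is in period 2, group 16; Na is in period 3, group 1; Cl is in period 3, group 17; Ca is in period 4, group 2; In is in period 5, group 13.
Electron affinity generally becomes more exothermic across a period toward the halogens and less exothermic down a group.
These span different periods and groups, so the two trends combine.
In > Ca: the two effects oppose for this pair; the across-period effect wins (29 vs 2 kJ/mol).
Na > In: period and group pull opposite ways; the down-group shift dominates (53 vs 29 kJ/mol).
O > Na: both effects reinforce here, so O is clearly the higher of the two.
Cl > O: the two effects oppose for this pair; the across-period effect wins (349 vs 141 kJ/mol).
For reference (kJ/mol): O 141, Na 53, Cl 349, Ca 2, In 29.
So from highest to lowest: Cl > O > Na > In > Ca.

Cl > O > Na > In > Ca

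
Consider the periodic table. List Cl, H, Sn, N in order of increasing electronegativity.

H is in period 1, group 1; N is in period 2, group 15; Cl is in period 3, group 17; Sn is in period 5, group 14.
EN rises left→right (higher Z_eff, smaller atoms) and falls top→bottom (larger, more shielded atoms).
These span different periods and groups, so the two trends combine.
H > Sn: the two effects oppose for this pair; the down-group effect wins (2.20 vs 1.96).
N > H: period and group pull opposite ways; the across-period shift dominates (3.04 vs 2.20).
Cl > N: the two effects oppose for this pair; the across-period effect wins (3.16 vs 3.04).
Tabulated electronegativity (Pauling): H 2.20, N 3.04, Cl 3.16, Sn 1.96.
So from lowest to highest: Sn < H < N < Cl.

Sn, H, N, Cl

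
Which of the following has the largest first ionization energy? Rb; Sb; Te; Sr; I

Rb is in period 5, group 1; Sr is in period 5, group 2; Sb is in period 5, group 15; Te is in period 5, group 16; I is in period 5, group 17.
Across a period the outer electron is held more tightly (higher IE₁); down a group it sits in a higher shell, more shielded, and comes off more easily.
All lie in period 5, so first ionization energy increases left to right.
The largest first ionization energy among these belongs to I.

I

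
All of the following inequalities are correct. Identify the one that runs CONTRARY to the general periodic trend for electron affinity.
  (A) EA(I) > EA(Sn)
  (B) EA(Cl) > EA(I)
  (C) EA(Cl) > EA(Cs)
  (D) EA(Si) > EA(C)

(D)

The general trend: electron affinity increases across a period and decreases down a group.
(A) I (period 5, group 17) vs Sn (period 5, group 14): the stated order agrees with the simple trend.
(B) Cl (period 3, group 17) vs I (period 5, group 17): the stated order agrees with the simple trend.
(C) Cl (period 3, group 17) vs Cs (period 6, group 1): the stated order agrees with the simple trend.
(D) Si (period 3, group 14) vs C (period 2, group 14): the stated order contradicts the simple trend.
The exception is (D): Si's larger, more diffuse 3p orbitals accept an added electron slightly more readily than C's compact 2p.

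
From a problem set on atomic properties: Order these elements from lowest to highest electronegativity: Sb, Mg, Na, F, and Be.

Na < Mg < Be < Sb < F

Be is in period 2, group 2; F is in period 2, group 17; Na is in period 3, group 1; Mg is in period 3, group 2; Sb is in period 5, group 15.
Atoms toward the upper right of the periodic table pull bonding electrons most strongly.
Here both period and group differ, so the two effects have to be weighed against each other.
Mg > Na: Mg lies to the right of Na in period 3, so the across-period effect alone puts Mg higher.
Be > Mg: they share group 2; the group trend gives Be the larger value.
Sb > Be: period and group pull opposite ways; the across-period shift dominates (2.05 vs 1.57).
F > Sb: both effects reinforce here, so F is clearly the higher of the two.
For reference (Pauling): Be 1.57, F 3.98, Na 0.93, Mg 1.31, Sb 2.05.
So from lowest to highest: Na < Mg < Be < Sb < F.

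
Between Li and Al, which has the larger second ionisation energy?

Li

IE_2 is the cost of taking one more electron from the +1 cation: Li⁺ is the bare [He] core; Al⁺ still has 2 valence electrons.
Pulling an electron out of a noble-gas core costs far more than removing a remaining valence electron, so Li sits at the high end of IE_2.
The numbers (kJ/mol): Li 7298, Al 1817.
Hence IE_2: Al < Li.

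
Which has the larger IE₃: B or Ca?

Ca

Consider each +2 ion: B²⁺ still has 1 valence electron; Ca²⁺ is the bare [Ar] core.
Core electrons are held far more tightly than valence electrons, so Ca tops the IE_3 order.
Tabulated IE_3 (kJ/mol): B 3660, Ca 4912.
Putting it together, IE_3: B < Ca.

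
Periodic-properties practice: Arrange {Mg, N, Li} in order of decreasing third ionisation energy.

Li, Mg, N

IE_3 is the cost of taking one more electron from the +2 cation: Mg²⁺ is the bare [Ne] core; N²⁺ still has 3 valence electrons; Li²⁺ is already 1 electron into the core.
Pulling an electron out of a noble-gas core costs far more than removing a remaining valence electron, so Mg and Li sit at the high end of IE_3.
Tabulated IE_3 (kJ/mol): Mg 7733, N 4578, Li 11815.
Putting it together, IE_3: N < Mg < Li.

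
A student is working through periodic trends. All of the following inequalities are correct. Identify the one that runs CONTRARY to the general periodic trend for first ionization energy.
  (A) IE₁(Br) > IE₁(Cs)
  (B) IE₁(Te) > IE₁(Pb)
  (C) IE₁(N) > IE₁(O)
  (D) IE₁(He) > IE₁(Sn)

The general trend: first ionization energy increases across a period and decreases down a group.
(A) Br (period 4, group 17) vs Cs (period 6, group 1): the stated order agrees with the simple trend.
(B) Te (period 5, group 16) vs Pb (period 6, group 14): the stated order agrees with the simple trend.
(C) N (period 2, group 15) vs O (period 2, group 16): the stated order contradicts the simple trend.
(D) He (period 1, group 18) vs Sn (period 5, group 14): the stated order agrees with the simple trend.
The exception is (C): pairing an electron in O's 2p⁴ costs repulsion energy, so O ionizes more easily than half-filled N (2p³).

(C)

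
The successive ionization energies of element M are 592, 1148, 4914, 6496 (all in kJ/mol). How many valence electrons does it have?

2

Look for the largest jump between consecutive ionization energies: IE3/IE2 ≈ 4.3, far larger than any earlier ratio.
That jump marks the point where a core electron is being removed. So the atom has 2 valence electrons.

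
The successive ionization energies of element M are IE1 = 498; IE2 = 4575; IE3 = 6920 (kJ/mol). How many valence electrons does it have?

1

Look for the largest jump between consecutive ionization energies: IE2/IE1 ≈ 9.2, far larger than any earlier ratio.
That jump marks the point where a core electron is being removed. So the atom has 1 valence electron.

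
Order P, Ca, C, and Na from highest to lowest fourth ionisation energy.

Na > Ca > C > P

After 3 electrons have been removed, what remains? P³⁺ still has 2 valence electrons; Ca³⁺ is already 1 electron into the core; C³⁺ still has 1 valence electron; Na³⁺ is already 2 electrons into the core.
Pulling an electron out of a noble-gas core costs far more than removing a remaining valence electron, so Ca and Na sit at the high end of IE_4.
Valence configurations: P³⁺ [Ne]3s², C³⁺ [He]2s¹.
Approximate IE_4 values (kJ/mol): P 4964, Ca 6491, C 6223, Na 9543.
Hence IE_4: P < C < Ca < Na.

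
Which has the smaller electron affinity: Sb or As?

Atoms with high Z_eff and room in the valence shell (especially the halogens) have the most exothermic electron affinities.
All are in group 15; the group trend (electron affinity increases up the group) applies, with the exception below.
Note the exception: Sb has a higher electron affinity than As, contrary to the simple trend — both are half-filled np³, but the pairing/repulsion penalty for the added electron shrinks as the p orbitals become larger and more diffuse down the group, and for Sb that outweighs the weaker nuclear attraction.
Tabulated electron affinity (kJ/mol): As 78, Sb 103.
So As has the smaller electron affinity (As < Sb).

As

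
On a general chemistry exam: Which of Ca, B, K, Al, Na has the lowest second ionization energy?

Ca

After 1 electron has been removed, what remains? Ca⁺ still has 1 valence electron; B⁺ still has 2 valence electrons; K⁺ is the bare [Ar] core; Al⁺ still has 2 valence electrons; Na⁺ is the bare [Ne] core.
Pulling an electron out of a noble-gas core costs far more than removing a remaining valence electron, so K and Na sit at the high end of IE_2.
Valence configurations: Ca⁺ [Ar]4s¹, B⁺ [He]2s², Al⁺ [Ne]3s².
Approximate IE_2 values (kJ/mol): Ca 1145, B 2427, K 3052, Al 1817, Na 4562.
Hence IE_2: Ca < Al < B < K < Na.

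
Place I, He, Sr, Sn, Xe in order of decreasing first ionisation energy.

He, Xe, I, Sn, Sr

He is in period 1, group 18; Sr is in period 5, group 2; Sn is in period 5, group 14; I is in period 5, group 17; Xe is in period 5, group 18.
IE₁ increases left→right with effective nuclear charge and decreases top→bottom as the valence shell moves farther out.
Here both period and group differ, so the two effects have to be weighed against each other.
Sn > Sr: Sn lies to the right of Sr in period 5, so the across-period effect alone puts Sn higher.
I > Sn: both are in period 5; the period trend gives I the larger value.
Xe > I: both are in period 5; the period trend gives Xe the larger value.
He > Xe: they share group 18; the group trend gives He the larger value.
Approximate values (kJ/mol): He 2372, Sr 550, Sn 709, I 1008, Xe 1170.
So from highest to lowest: He > Xe > I > Sn > Sr.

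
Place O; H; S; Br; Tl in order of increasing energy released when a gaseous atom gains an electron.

Tl, H, O, S, Br

H is in period 1, group 1; O is in period 2, group 16; S is in period 3, group 16; Br is in period 4, group 17; Tl is in period 6, group 13.
Atoms with high Z_eff and room in the valence shell (especially the halogens) have the most exothermic electron affinities.
Here both period and group differ, so the two effects have to be weighed against each other.
H > Tl: the two effects oppose for this pair; the down-group effect wins (73 vs 19 kJ/mol).
O > H: the two effects oppose for this pair; the across-period effect wins (141 vs 73 kJ/mol).
S > O: this pair runs against the simple trend — see the exception note.
Br > S: the two effects oppose for this pair; the across-period effect wins (325 vs 200 kJ/mol).
Note the exception: S has a higher electron affinity than O, contrary to the simple trend — the compact 2p subshell of O repels the added electron more than S's larger 3p does.
Approximate values (kJ/mol): H 73, O 141, S 200, Br 325, Tl 19.
So from lowest to highest: Tl < H < O < S < Br.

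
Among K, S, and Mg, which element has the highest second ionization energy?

Consider each +1 ion: K⁺ is the bare [Ar] core; S⁺ still has 5 valence electrons; Mg⁺ still has 1 valence electron.
Core electrons are held far more tightly than valence electrons, so K tops the IE_2 order.
Valence configurations: S⁺ [Ne]3s²3p³, Mg⁺ [Ne]3s¹.
Approximate IE_2 values (kJ/mol): K 3052, S 2252, Mg 1451.
So the second ionization energies run Mg < S < K.

K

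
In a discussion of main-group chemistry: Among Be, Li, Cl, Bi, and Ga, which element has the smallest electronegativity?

Li

Electronegativity increases across a period and decreases down a group, tracking effective nuclear charge and atomic size.
Here both period and group differ, so the two effects have to be weighed against each other.
Be > Li: both are in period 2; the period trend gives Be the larger value.
Ga > Be: period and group pull opposite ways; the across-period shift dominates (1.81 vs 1.57).
Bi > Ga: the two effects oppose for this pair; the across-period effect wins (2.02 vs 1.81).
Cl > Bi: relative to Bi, both the across-period and down-group shifts push Cl's electronegativity up.
Tabulated electronegativity (Pauling): Li 0.98, Be 1.57, Cl 3.16, Ga 1.81, Bi 2.02.
The smallest electronegativity among these belongs to Li.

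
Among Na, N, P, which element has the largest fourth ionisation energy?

Na

After 3 electrons have been removed, what remains? Na³⁺ is already 2 electrons into the core; N³⁺ still has 2 valence electrons; P³⁺ still has 2 valence electrons.
Pulling an electron out of a noble-gas core costs far more than removing a remaining valence electron, so Na sits at the high end of IE_4.
Valence configurations: N³⁺ [He]2s², P³⁺ [Ne]3s².
Approximate IE_4 values (kJ/mol): Na 9543, N 7475, P 4964.
Hence IE_4: P < N < Na.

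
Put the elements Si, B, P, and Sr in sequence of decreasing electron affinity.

Si, P, B, Sr

B is in period 2, group 13; Si is in period 3, group 14; P is in period 3, group 15; Sr is in period 5, group 2.
EA tends to increase across a period and decrease down a group, though the pattern is less regular than for IE or radius.
Here both period and group differ, so the two effects have to be weighed against each other.
B > Sr: relative to Sr, both the across-period and down-group shifts push B's electron affinity up.
P > B: period and group pull opposite ways; the across-period shift dominates (72 vs 27 kJ/mol).
Si > P: this pair runs against the simple trend — see the exception note.
Note the exception: Si has a higher electron affinity than P, contrary to the simple trend — adding an electron to P's half-filled 3p³ is unfavourable, so Si (3p²) has the more exothermic EA.
Tabulated electron affinity (kJ/mol): B 27, Si 134, P 72, Sr 5.
So from highest to lowest: Si > P > B > Sr.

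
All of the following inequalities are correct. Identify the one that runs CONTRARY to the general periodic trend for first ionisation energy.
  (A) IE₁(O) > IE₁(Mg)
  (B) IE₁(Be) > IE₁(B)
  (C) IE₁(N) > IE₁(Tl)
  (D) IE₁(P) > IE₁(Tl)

(B)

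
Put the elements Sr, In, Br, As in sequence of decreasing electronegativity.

As is in period 4, group 15; Br is in period 4, group 17; Sr is in period 5, group 2; In is in period 5, group 13.
Atoms toward the upper right of the periodic table pull bonding electrons most strongly.
Here both period and group differ, so the two effects have to be weighed against each other.
In > Sr: In lies to the right of Sr in period 5, so the across-period effect alone puts In higher.
As > In: both effects reinforce here, so As is clearly the higher of the two.
Br > As: Br lies to the right of As in period 4, so the across-period effect alone puts Br higher.
Approximate values (Pauling): As 2.18, Br 2.96, Sr 0.95, In 1.78.
So from highest to lowest: Br > As > In > Sr.

Br, As, In, Sr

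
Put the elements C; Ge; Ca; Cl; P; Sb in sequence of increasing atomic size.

C < Cl < P < Ge < Sb < Ca

Radius decreases left→right (rising Z_eff, same n) and increases top→bottom (higher n).
Here both period and group differ, so the two effects have to be weighed against each other.
Cl > C: period and group pull opposite ways; the down-group shift dominates (99 vs 75 pm).
P > Cl: P lies to the left of Cl in period 3, so the across-period effect alone puts P larger.
Ge > P: relative to P, both the across-period and down-group shifts push Ge's atomic radius up.
Sb > Ge: period and group pull opposite ways; the down-group shift dominates (140 vs 121 pm).
Ca > Sb: period and group pull opposite ways; the across-period shift dominates (171 vs 140 pm).
Approximate values (pm): C 75, P 111, Cl 99, Ca 171, Ge 121, Sb 140.
So from smallest to largest: C < Cl < P < Ge < Sb < Ca.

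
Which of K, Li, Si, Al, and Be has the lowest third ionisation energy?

Al

After 2 electrons have been removed, what remains? K²⁺ is already 1 electron into the core; Li²⁺ is already 1 electron into the core; Si²⁺ still has 2 valence electrons; Al²⁺ still has 1 valence electron; Be²⁺ is the bare [He] core.
Pulling an electron out of a noble-gas core costs far more than removing a remaining valence electron, so K, Li and Be sit at the high end of IE_3.
Valence configurations: Si²⁺ [Ne]3s², Al²⁺ [Ne]3s¹.
The numbers (kJ/mol): K 4420, Li 11815, Si 3232, Al 2745, Be 14849.
So the third ionization energies run Al < Si < K < Li < Be.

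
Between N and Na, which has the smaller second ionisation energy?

N

After 1 electron has been removed, what remains? N⁺ still has 4 valence electrons; Na⁺ is the bare [Ne] core.
Breaking into a closed-shell core is much more expensive than removing a leftover valence electron — Na has the largest IE_2 here.
The numbers (kJ/mol): N 2856, Na 4562.
Hence IE_2: N < Na.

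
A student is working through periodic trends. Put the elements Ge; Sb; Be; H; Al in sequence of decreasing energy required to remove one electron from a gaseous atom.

H > Be > Sb > Ge > Al

H is in period 1, group 1; Be is in period 2, group 2; Al is in period 3, group 13; Ge is in period 4, group 14; Sb is in period 5, group 15.
First ionization energy rises across a period (greater Z_eff holds electrons more tightly) and falls down a group (valence electrons are farther from the nucleus).
A diagonal step moves right (one effect) and down (the opposite effect) at once.
Ge > Al: period and group pull opposite ways; the across-period shift dominates (762 vs 578 kJ/mol).
Sb > Ge: period and group pull opposite ways; the across-period shift dominates (831 vs 762 kJ/mol).
Be > Sb: period and group pull opposite ways; the down-group shift dominates (900 vs 831 kJ/mol).
H > Be: the two effects oppose for this pair; the down-group effect wins (1312 vs 900 kJ/mol).
Tabulated first ionization energy (kJ/mol): H 1312, Be 900, Al 578, Ge 762, Sb 831.
So from highest to lowest: H > Be > Sb > Ge > Al.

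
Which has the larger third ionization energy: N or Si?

The third ionization energy removes an electron from the +2 ion. For each element: N²⁺ still has 3 valence electrons; Si²⁺ still has 2 valence electrons.
All are still removing valence electrons, so compare the +2 ions as you would atoms: IE_3 generally rises across a period (higher Z_eff) and falls down a group (larger shell), subject to the usual subshell exceptions.
Valence configurations: N²⁺ [He]2s²2p¹, Si²⁺ [Ne]3s².
Approximate IE_3 values (kJ/mol): N 4578, Si 3232.
Putting it together, IE_3: Si < N.

N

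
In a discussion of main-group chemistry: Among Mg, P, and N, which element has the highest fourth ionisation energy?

The fourth ionization energy removes an electron from the +3 ion. For each element: Mg³⁺ is already 1 electron into the core; P³⁺ still has 2 valence electrons; N³⁺ still has 2 valence electrons.
Breaking into a closed-shell core is much more expensive than removing a leftover valence electron — Mg has the largest IE_4 here.
Valence configurations: P³⁺ [Ne]3s², N³⁺ [He]2s².
The numbers (kJ/mol): Mg 10543, P 4964, N 7475.
Hence IE_4: P < N < Mg.

Mg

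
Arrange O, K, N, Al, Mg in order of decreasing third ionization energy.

Mg > O > N > K > Al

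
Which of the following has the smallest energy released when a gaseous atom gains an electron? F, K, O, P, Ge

K

EA tends to increase across a period and decrease down a group, though the pattern is less regular than for IE or radius.
Neither a single period nor a single group — weigh both effects.
P > K: relative to K, both the across-period and down-group shifts push P's electron affinity up.
Ge > P: this pair runs against the simple trend — see the exception note.
O > Ge: both effects reinforce here, so O is clearly the higher of the two.
F > O: F lies to the right of O in period 2, so the across-period effect alone puts F higher.
Note the exception: Ge has a higher electron affinity than P, contrary to the simple trend — adding an electron to P's half-filled np³ subshell costs electron-pairing energy.
Tabulated electron affinity (kJ/mol): O 141, F 328, P 72, K 48, Ge 119.
The smallest energy released when a gaseous atom gains an electron among these belongs to K.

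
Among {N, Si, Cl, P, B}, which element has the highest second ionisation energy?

N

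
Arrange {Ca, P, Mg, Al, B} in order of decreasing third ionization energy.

The third ionization energy removes an electron from the +2 ion. For each element: Ca²⁺ is the bare [Ar] core; P²⁺ still has 3 valence electrons; Mg²⁺ is the bare [Ne] core; Al²⁺ still has 1 valence electron; B²⁺ still has 1 valence electron.
Breaking into a closed-shell core is much more expensive than removing a leftover valence electron — Ca and Mg have the largest IE_3 here.
Valence configurations: P²⁺ [Ne]3s²3p¹, Al²⁺ [Ne]3s¹, B²⁺ [He]2s¹.
Tabulated IE_3 (kJ/mol): Ca 4912, P 2914, Mg 7733, Al 2745, B 3660.
So the third ionization energies run Al < P < B < Ca < Mg.

Mg > Ca > B > P > Al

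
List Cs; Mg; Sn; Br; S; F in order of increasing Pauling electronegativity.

Cs < Mg < Sn < S < Br < F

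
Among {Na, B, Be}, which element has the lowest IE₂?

Be

After 1 electron has been removed, what remains? Na⁺ is the bare [Ne] core; B⁺ still has 2 valence electrons; Be⁺ still has 1 valence electron.
Pulling an electron out of a noble-gas core costs far more than removing a remaining valence electron, so Na sits at the high end of IE_2.
Valence configurations: B⁺ [He]2s², Be⁺ [He]2s¹.
The numbers (kJ/mol): Na 4562, B 2427, Be 1757.
So the second ionization energies run Be < B < Na.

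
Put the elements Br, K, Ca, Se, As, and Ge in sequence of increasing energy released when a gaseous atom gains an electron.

K is in period 4, group 1; Ca is in period 4, group 2; Ge is in period 4, group 14; As is in period 4, group 15; Se is in period 4, group 16; Br is in period 4, group 17.
Electron affinity generally becomes more exothermic across a period toward the halogens and less exothermic down a group.
All lie in period 4; the across-period trend (electron affinity increases left to right) applies, with the exception below.
Note the exception: K has a higher electron affinity than Ca, contrary to the simple trend — adding an electron to Ca (ns²) has to open a new, higher-energy np subshell, which is unfavourable.
Note the exception: Ge has a higher electron affinity than As, contrary to the simple trend — adding an electron to As's half-filled 4p³ is unfavourable, so Ge (4p²) has the more exothermic EA.
Approximate values (kJ/mol): K 48, Ca 2, Ge 119, As 78, Se 195, Br 325.
So from lowest to highest: Ca < K < As < Ge < Se < Br.

Ca, K, As, Ge, Se, Br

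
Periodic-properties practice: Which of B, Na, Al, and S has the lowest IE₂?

The second ionization energy removes an electron from the +1 ion. For each element: B⁺ still has 2 valence electrons; Na⁺ is the bare [Ne] core; Al⁺ still has 2 valence electrons; S⁺ still has 5 valence electrons.
Pulling an electron out of a noble-gas core costs far more than removing a remaining valence electron, so Na sits at the high end of IE_2.
Valence configurations: B⁺ [He]2s², Al⁺ [Ne]3s², S⁺ [Ne]3s²3p³.
Approximate IE_2 values (kJ/mol): B 2427, Na 4562, Al 1817, S 2252.
Putting it together, IE_2: Al < S < B < Na.

Al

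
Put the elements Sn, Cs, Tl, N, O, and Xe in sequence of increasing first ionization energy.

IE₁ increases left→right with effective nuclear charge and decreases top→bottom as the valence shell moves farther out.
Neither a single period nor a single group — weigh both effects.
Tl > Cs: Tl lies to the right of Cs in period 6, so the across-period effect alone puts Tl higher.
Sn > Tl: relative to Tl, both the across-period and down-group shifts push Sn's first ionization energy up.
Xe > Sn: both are in period 5; the period trend gives Xe the larger value.
O > Xe: the two effects oppose for this pair; the down-group effect wins (1314 vs 1170 kJ/mol).
N > O: this pair runs against the simple trend — see the exception note.
Note the exception: N has a higher first ionization energy than O, contrary to the simple trend — pairing an electron in O's 2p⁴ costs repulsion energy, so O ionizes more easily than half-filled N (2p³).
Tabulated first ionization energy (kJ/mol): N 1402, O 1314, Sn 709, Xe 1170, Cs 376, Tl 589.
So from lowest to highest: Cs < Tl < Sn < Xe < O < N.

Cs < Tl < Sn < Xe < O < N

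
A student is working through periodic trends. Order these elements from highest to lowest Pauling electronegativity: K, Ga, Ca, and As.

As > Ga > Ca > K

EN rises left→right (higher Z_eff, smaller atoms) and falls top→bottom (larger, more shielded atoms).
All lie in period 4, so electronegativity increases left to right.
So from highest to lowest: As > Ga > Ca > K.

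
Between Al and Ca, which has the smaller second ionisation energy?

After 1 electron has been removed, what remains? Al⁺ still has 2 valence electrons; Ca⁺ still has 1 valence electron.
All are still removing valence electrons, so compare the +1 ions as you would atoms: IE_2 generally rises across a period (higher Z_eff) and falls down a group (larger shell), subject to the usual subshell exceptions.
Valence configurations: Al⁺ [Ne]3s², Ca⁺ [Ar]4s¹.
The numbers (kJ/mol): Al 1817, Ca 1145.
Hence IE_2: Ca < Al.

Ca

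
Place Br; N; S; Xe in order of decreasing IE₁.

Across a period the outer electron is held more tightly (higher IE₁); down a group it sits in a higher shell, more shielded, and comes off more easily.
A diagonal step moves right (one effect) and down (the opposite effect) at once.
Br > S: period and group pull opposite ways; the across-period shift dominates (1140 vs 1000 kJ/mol).
Xe > Br: period and group pull opposite ways; the across-period shift dominates (1170 vs 1140 kJ/mol).
N > Xe: period and group pull opposite ways; the down-group shift dominates (1402 vs 1170 kJ/mol).
For reference (kJ/mol): N 1402, S 1000, Br 1140, Xe 1170.
So from highest to lowest: N > Xe > Br > S.

N, Xe, Br, S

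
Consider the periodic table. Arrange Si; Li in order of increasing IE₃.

IE_3 is the cost of taking one more electron from the +2 cation: Si²⁺ still has 2 valence electrons; Li²⁺ is already 1 electron into the core.
Core electrons are held far more tightly than valence electrons, so Li tops the IE_3 order.
The numbers (kJ/mol): Si 3232, Li 11815.
So the third ionization energies run Si < Li.

Si, Li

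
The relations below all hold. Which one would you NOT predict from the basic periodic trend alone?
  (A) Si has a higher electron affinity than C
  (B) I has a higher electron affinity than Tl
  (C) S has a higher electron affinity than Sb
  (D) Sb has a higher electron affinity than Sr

The general trend: electron affinity increases across a period and decreases down a group.
(A) Si (period 3, group 14) vs C (period 2, group 14): the stated order contradicts the simple trend.
(B) I (period 5, group 17) vs Tl (period 6, group 13): the stated order agrees with the simple trend.
(C) S (period 3, group 16) vs Sb (period 5, group 15): the stated order agrees with the simple trend.
(D) Sb (period 5, group 15) vs Sr (period 5, group 2): the stated order agrees with the simple trend.
The exception is (A): Si's larger, more diffuse 3p orbitals accept an added electron slightly more readily than C's compact 2p.

(A)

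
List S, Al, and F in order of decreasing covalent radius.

Al, S, F

F is in period 2, group 17; Al is in period 3, group 13; S is in period 3, group 16.
Atomic radius shrinks across a period as nuclear charge pulls the same shell inward, and grows down a group as new shells are added.
These span different periods and groups, so the two trends combine.
S > F: relative to F, both the across-period and down-group shifts push S's atomic radius up.
Al > S: both are in period 3; the period trend gives Al the larger value.
For reference (pm): F 64, Al 126, S 103.
So from largest to smallest: Al > S > F.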